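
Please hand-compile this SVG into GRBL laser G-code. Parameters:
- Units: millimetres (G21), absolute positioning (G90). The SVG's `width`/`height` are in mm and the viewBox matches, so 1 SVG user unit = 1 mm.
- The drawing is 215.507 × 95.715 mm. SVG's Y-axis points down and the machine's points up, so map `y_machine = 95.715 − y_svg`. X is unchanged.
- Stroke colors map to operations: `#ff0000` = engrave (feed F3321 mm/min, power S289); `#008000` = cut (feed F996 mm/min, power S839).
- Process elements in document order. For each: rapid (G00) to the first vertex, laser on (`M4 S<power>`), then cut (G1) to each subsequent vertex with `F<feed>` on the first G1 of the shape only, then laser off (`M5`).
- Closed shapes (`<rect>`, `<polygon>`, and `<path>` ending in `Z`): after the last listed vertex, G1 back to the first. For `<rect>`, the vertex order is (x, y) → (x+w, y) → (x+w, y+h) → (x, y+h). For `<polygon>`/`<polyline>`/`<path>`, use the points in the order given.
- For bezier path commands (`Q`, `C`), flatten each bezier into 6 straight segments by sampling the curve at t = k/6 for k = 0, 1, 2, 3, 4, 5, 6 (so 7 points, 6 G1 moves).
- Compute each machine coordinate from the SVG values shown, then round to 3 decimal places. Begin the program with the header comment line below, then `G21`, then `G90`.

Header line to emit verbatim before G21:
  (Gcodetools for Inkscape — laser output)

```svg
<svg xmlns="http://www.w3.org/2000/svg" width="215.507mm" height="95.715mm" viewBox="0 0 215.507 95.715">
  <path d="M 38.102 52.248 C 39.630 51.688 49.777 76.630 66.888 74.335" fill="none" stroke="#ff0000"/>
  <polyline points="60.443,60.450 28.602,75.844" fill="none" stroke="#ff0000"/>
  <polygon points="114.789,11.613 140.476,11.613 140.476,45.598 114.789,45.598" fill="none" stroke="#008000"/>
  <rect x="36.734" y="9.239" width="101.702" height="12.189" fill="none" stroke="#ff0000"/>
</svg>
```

(Gcodetools for Inkscape — laser output)
G21
G90
G00 X38.102 Y43.467
M4 S289
G1 X39.577 Y41.866 F3321
G1 X42.442 Y37.480
G1 X46.651 Y31.773
G1 X52.160 Y26.211
G1 X58.920 Y22.258
G1 X66.888 Y21.380
M5
G00 X60.443 Y35.265
M4 S289
G1 X28.602 Y19.871 F3321
M5
G00 X114.789 Y84.102
M4 S839
G1 X140.476 Y84.102 F996
G1 X140.476 Y50.117
G1 X114.789 Y50.117
G1 X114.789 Y84.102
M5
G00 X36.734 Y86.476
M4 S289
G1 X138.436 Y86.476 F3321
G1 X138.436 Y74.287
G1 X36.734 Y74.287
G1 X36.734 Y86.476
M5

1 u = 1 mm; y_m = 95.715 − y.

[1] `<path>` cubic bezier, #ff0000→engrave S289 F3321: (38.102,43.467) → (39.577,41.866) → (42.442,37.480) → (46.651,31.773) → (52.160,26.211) → (58.920,22.258) → (66.888,21.380)

[2] `<polyline>` line segment, #ff0000→engrave S289 F3321: (60.443,35.265) → (28.602,19.871)

[3] `<polygon>` rectangle, #008000→cut S839 F996: (114.789,84.102) → (140.476,84.102) → (140.476,50.117) → (114.789,50.117) → (114.789,84.102) (closed)

[4] `<rect>` rectangle, #ff0000→engrave S289 F3321: (36.734,86.476) → (138.436,86.476) → (138.436,74.287) → (36.734,74.287) → (36.734,86.476) (closed)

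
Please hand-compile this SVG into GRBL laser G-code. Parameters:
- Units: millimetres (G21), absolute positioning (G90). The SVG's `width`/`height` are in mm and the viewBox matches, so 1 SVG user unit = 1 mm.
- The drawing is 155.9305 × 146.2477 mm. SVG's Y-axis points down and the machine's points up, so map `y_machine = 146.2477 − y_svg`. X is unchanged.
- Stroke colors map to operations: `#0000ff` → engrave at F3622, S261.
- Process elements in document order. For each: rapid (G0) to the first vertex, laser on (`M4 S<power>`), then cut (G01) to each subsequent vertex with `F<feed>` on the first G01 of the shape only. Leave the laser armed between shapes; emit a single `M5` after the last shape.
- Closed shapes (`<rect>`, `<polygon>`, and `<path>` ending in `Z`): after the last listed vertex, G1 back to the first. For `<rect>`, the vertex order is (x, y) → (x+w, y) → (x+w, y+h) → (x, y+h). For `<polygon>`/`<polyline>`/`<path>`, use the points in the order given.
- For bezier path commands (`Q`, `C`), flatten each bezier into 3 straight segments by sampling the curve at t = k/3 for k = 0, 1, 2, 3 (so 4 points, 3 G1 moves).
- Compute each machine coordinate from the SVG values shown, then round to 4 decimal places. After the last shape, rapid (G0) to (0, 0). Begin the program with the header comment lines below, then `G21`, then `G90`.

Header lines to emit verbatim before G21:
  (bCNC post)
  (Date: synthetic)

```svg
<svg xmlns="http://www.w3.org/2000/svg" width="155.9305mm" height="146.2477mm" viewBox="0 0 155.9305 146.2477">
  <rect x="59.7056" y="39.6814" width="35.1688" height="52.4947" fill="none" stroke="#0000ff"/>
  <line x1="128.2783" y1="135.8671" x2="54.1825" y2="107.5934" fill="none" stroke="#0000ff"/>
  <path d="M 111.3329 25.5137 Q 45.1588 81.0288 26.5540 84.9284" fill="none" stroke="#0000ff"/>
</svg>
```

viewBox `0 0 155.9305 146.2477` with mm width/height → 1 unit = 1 mm. Flip: y_m = 146.2477 − y_svg.

**Shape 1** — `<rect>` rectangle, stroke `#0000ff` → engrave (S261, F3622). Machine vertices: (59.7056,106.5663) → (94.8744,106.5663) → (94.8744,54.0716) → (59.7056,54.0716) → (59.7056,106.5663). Closed: final G1 returns to the first vertex.

**Shape 2** — `<line>` line segment, stroke `#0000ff` → engrave (S261, F3622). Machine vertices: (128.2783,10.3806) → (54.1825,38.6543). Open path.

**Shape 3** — `<path>` quadratic bezier, stroke `#0000ff` → engrave (S261, F3622). Control points (SVG): P0=(111.3329,25.5137), P1=(45.1588,81.0288), P2=(26.5540,84.9284); sampled at t=k/3. Machine vertices: (111.3329,120.7340) → (72.5023,89.4590) → (44.2427,69.6541) → (26.5540,61.3193). Open path.

(bCNC post)
(Date: synthetic)
G21
G90
G0 X59.7056 Y106.5663
M4 S261
G01 X94.8744 Y106.5663 F3622
G01 X94.8744 Y54.0716
G01 X59.7056 Y54.0716
G01 X59.7056 Y106.5663
G0 X128.2783 Y10.3806
M4 S261
G01 X54.1825 Y38.6543 F3622
G0 X111.3329 Y120.7340
M4 S261
G01 X72.5023 Y89.4590 F3622
G01 X44.2427 Y69.6541
G01 X26.5540 Y61.3193
M5
G0 X0.0000 Y0.0000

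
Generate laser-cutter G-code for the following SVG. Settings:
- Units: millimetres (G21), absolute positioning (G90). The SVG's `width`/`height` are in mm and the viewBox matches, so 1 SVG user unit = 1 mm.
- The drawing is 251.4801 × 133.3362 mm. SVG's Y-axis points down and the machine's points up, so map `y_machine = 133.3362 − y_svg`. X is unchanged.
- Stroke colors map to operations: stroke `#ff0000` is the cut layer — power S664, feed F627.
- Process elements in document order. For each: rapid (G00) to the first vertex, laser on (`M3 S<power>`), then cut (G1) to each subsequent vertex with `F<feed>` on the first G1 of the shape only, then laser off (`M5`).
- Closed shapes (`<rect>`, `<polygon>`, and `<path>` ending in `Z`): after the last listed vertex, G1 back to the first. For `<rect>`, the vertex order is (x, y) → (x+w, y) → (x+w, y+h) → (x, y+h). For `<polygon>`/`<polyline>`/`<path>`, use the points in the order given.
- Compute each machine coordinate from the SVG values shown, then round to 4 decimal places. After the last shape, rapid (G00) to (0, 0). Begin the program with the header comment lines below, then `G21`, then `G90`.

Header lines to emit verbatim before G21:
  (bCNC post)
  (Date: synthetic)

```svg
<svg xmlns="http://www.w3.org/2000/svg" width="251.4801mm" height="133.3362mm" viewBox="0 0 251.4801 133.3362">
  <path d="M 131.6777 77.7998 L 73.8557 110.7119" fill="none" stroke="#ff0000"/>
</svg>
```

(bCNC post)
(Date: synthetic)
G21
G90
G00 X131.6777 Y55.5364
M3 S664
G1 X73.8557 Y22.6243 F627
M5
G00 X0.0000 Y0.0000

viewBox `0 0 251.4801 133.3362` with mm width/height → 1 unit = 1 mm. Flip: y_m = 133.3362 − y_svg.

**Shape 1** — `<path>` line segment, stroke `#ff0000` → cut (S664, F627). Machine vertices: (131.6777,55.5364) → (73.8557,22.6243). Open path.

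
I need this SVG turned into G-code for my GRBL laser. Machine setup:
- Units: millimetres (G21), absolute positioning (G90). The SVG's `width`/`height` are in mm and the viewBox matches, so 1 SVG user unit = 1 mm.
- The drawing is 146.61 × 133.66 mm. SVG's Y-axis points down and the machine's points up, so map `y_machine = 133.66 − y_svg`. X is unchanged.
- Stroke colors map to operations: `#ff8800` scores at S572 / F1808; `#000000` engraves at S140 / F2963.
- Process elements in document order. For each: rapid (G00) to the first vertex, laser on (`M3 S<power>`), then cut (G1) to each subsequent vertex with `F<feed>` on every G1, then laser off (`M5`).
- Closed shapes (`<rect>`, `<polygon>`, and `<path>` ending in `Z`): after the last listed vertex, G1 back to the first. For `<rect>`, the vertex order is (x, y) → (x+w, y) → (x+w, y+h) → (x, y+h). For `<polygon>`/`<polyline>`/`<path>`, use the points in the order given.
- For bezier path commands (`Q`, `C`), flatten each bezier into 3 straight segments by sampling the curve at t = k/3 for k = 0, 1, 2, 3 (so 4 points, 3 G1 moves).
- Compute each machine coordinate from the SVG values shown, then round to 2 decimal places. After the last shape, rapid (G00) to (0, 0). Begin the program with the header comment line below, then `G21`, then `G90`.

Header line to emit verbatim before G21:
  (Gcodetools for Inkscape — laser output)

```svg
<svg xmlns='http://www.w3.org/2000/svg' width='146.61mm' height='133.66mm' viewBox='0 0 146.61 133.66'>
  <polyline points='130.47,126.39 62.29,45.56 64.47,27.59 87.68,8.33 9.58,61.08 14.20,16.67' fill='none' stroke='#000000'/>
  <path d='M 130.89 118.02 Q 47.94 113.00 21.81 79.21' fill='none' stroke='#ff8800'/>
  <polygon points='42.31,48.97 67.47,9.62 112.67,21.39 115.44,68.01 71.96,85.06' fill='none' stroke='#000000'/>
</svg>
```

viewBox `0 0 146.61 133.66` with mm width/height → 1 unit = 1 mm. Flip: y_m = 133.66 − y_svg.

**Shape 1** — `<polyline>` open polyline, stroke `#000000` → engrave (S140, F2963). Machine vertices: (130.47,7.27) → (62.29,88.10) → (64.47,106.07) → (87.68,125.33) → (9.58,72.58) → (14.20,116.99). Open path.

**Shape 2** — `<path>` quadratic bezier, stroke `#ff8800` → score (S572, F1808). Control points (SVG): P0=(130.89,118.02), P1=(47.94,113.00), P2=(21.81,79.21); sampled at t=k/3. Machine vertices: (130.89,15.64) → (81.90,22.18) → (45.54,35.12) → (21.81,54.45). Open path.

**Shape 3** — `<polygon>` regular polygon, stroke `#000000` → engrave (S140, F2963). Machine vertices: (42.31,84.69) → (67.47,124.04) → (112.67,112.27) → (115.44,65.65) → (71.96,48.60) → (42.31,84.69). Closed: final G1 returns to the first vertex.

(Gcodetools for Inkscape — laser output)
G21
G90
G00 X130.47 Y7.27
M3 S140
G1 X62.29 Y88.10 F2963
G1 X64.47 Y106.07 F2963
G1 X87.68 Y125.33 F2963
G1 X9.58 Y72.58 F2963
G1 X14.20 Y116.99 F2963
M5
G00 X130.89 Y15.64
M3 S572
G1 X81.90 Y22.18 F1808
G1 X45.54 Y35.12 F1808
G1 X21.81 Y54.45 F1808
M5
G00 X42.31 Y84.69
M3 S140
G1 X67.47 Y124.04 F2963
G1 X112.67 Y112.27 F2963
G1 X115.44 Y65.65 F2963
G1 X71.96 Y48.60 F2963
G1 X42.31 Y84.69 F2963
M5
G00 X0.00 Y0.00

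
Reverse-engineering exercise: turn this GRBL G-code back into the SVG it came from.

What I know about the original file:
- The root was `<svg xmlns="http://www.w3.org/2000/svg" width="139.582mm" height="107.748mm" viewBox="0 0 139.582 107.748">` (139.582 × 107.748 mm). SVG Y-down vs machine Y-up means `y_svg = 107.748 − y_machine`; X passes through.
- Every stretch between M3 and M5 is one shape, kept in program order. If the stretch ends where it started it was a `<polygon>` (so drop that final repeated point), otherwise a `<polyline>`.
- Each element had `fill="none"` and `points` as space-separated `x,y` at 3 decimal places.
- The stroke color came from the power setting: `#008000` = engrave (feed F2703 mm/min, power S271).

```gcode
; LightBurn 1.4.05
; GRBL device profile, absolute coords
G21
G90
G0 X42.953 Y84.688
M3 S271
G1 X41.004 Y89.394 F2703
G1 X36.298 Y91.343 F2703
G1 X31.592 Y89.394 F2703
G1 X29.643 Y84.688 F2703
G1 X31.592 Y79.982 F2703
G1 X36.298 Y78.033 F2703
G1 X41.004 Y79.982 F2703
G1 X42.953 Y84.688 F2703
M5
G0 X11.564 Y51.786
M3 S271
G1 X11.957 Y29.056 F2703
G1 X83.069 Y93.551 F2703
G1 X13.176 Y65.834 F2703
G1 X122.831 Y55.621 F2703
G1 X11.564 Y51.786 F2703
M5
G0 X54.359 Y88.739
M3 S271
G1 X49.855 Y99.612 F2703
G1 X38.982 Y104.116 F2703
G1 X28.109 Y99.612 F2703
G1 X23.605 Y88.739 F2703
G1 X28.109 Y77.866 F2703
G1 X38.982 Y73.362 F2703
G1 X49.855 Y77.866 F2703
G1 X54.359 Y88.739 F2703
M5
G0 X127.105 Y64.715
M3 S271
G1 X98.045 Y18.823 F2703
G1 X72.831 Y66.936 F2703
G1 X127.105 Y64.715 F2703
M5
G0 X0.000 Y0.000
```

Machine Y-up, SVG Y-down with viewBox height 107.748, so y_svg = 107.748 − y_machine; X carries over. Every run uses S271, so all elements get stroke `#008000` (engrave).

Run 1: The run returns to its start, so emit a `<polygon>` with points (Y-flipped): 42.953,23.060 41.004,18.354 36.298,16.405 31.592,18.354 29.643,23.060 31.592,27.766 36.298,29.715 41.004,27.766.

Run 2: The run returns to its start, so emit a `<polygon>` with points (Y-flipped): 11.564,55.962 11.957,78.692 83.069,14.197 13.176,41.914 122.831,52.127.

Run 3: The run returns to its start, so emit a `<polygon>` with points (Y-flipped): 54.359,19.009 49.855,8.136 38.982,3.632 28.109,8.136 23.605,19.009 28.109,29.882 38.982,34.386 49.855,29.882.

Run 4: The run returns to its start, so emit a `<polygon>` with points (Y-flipped): 127.105,43.033 98.045,88.925 72.831,40.812.

<svg xmlns="http://www.w3.org/2000/svg" width="139.582mm" height="107.748mm" viewBox="0 0 139.582 107.748">
  <polygon points="42.953,23.060 41.004,18.354 36.298,16.405 31.592,18.354 29.643,23.060 31.592,27.766 36.298,29.715 41.004,27.766" fill="none" stroke="#008000"/>
  <polygon points="11.564,55.962 11.957,78.692 83.069,14.197 13.176,41.914 122.831,52.127" fill="none" stroke="#008000"/>
  <polygon points="54.359,19.009 49.855,8.136 38.982,3.632 28.109,8.136 23.605,19.009 28.109,29.882 38.982,34.386 49.855,29.882" fill="none" stroke="#008000"/>
  <polygon points="127.105,43.033 98.045,88.925 72.831,40.812" fill="none" stroke="#008000"/>
</svg>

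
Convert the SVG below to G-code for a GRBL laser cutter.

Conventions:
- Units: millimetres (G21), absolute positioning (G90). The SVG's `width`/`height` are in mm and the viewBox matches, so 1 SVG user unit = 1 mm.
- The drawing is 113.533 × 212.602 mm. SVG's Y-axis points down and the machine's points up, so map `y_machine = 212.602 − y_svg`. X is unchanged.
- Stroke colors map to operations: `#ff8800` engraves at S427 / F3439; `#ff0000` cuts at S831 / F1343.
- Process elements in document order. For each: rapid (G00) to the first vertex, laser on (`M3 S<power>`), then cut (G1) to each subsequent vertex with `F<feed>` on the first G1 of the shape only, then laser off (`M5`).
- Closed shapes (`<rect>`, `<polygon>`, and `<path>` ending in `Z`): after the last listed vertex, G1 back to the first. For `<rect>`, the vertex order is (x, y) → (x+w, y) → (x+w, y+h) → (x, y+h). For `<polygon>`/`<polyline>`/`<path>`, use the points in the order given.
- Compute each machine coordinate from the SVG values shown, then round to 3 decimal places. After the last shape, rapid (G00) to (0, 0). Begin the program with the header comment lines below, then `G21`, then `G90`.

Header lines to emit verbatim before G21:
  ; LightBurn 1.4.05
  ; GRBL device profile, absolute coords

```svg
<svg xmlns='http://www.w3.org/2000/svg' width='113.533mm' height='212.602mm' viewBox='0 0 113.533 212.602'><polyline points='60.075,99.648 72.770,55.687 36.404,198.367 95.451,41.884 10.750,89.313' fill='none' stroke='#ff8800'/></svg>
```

viewBox `0 0 113.533 212.602` with mm width/height → 1 unit = 1 mm. Flip: y_m = 212.602 − y_svg.

**Shape 1** — `<polyline>` open polyline, stroke `#ff8800` → engrave (S427, F3439). Machine vertices: (60.075,112.954) → (72.770,156.915) → (36.404,14.235) → (95.451,170.718) → (10.750,123.289). Open path.

; LightBurn 1.4.05
; GRBL device profile, absolute coords
G21
G90
G00 X60.075 Y112.954
M3 S427
G1 X72.770 Y156.915 F3439
G1 X36.404 Y14.235
G1 X95.451 Y170.718
G1 X10.750 Y123.289
M5
G00 X0.000 Y0.000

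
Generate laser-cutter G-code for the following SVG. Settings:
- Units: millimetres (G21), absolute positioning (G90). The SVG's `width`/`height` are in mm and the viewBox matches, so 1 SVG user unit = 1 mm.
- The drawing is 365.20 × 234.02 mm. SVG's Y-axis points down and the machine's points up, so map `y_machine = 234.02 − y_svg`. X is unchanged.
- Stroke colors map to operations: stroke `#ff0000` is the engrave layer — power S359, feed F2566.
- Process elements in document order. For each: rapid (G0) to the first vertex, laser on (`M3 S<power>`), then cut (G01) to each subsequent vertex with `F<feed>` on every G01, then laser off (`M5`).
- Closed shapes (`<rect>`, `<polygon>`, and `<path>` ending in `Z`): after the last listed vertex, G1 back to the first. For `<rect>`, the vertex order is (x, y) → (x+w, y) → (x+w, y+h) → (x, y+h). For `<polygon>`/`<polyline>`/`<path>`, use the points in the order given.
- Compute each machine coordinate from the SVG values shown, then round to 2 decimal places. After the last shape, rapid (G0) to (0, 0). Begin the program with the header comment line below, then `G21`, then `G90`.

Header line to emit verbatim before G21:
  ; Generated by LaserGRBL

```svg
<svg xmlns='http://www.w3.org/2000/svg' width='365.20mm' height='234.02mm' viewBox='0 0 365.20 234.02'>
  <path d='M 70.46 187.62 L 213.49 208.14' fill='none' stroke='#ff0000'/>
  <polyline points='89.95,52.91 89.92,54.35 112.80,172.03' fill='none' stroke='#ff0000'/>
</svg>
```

; Generated by LaserGRBL
G21
G90
G0 X70.46 Y46.40
M3 S359
G01 X213.49 Y25.88 F2566
M5
G0 X89.95 Y181.11
M3 S359
G01 X89.92 Y179.67 F2566
G01 X112.80 Y61.99 F2566
M5
G0 X0.00 Y0.00

viewBox `0 0 365.20 234.02` with mm width/height → 1 unit = 1 mm. Flip: y_m = 234.02 − y_svg.

**Shape 1** — `<path>` line segment, stroke `#ff0000` → engrave (S359, F2566). Machine vertices: (70.46,46.40) → (213.49,25.88). Open path.

**Shape 2** — `<polyline>` open polyline, stroke `#ff0000` → engrave (S359, F2566). Machine vertices: (89.95,181.11) → (89.92,179.67) → (112.80,61.99). Open path.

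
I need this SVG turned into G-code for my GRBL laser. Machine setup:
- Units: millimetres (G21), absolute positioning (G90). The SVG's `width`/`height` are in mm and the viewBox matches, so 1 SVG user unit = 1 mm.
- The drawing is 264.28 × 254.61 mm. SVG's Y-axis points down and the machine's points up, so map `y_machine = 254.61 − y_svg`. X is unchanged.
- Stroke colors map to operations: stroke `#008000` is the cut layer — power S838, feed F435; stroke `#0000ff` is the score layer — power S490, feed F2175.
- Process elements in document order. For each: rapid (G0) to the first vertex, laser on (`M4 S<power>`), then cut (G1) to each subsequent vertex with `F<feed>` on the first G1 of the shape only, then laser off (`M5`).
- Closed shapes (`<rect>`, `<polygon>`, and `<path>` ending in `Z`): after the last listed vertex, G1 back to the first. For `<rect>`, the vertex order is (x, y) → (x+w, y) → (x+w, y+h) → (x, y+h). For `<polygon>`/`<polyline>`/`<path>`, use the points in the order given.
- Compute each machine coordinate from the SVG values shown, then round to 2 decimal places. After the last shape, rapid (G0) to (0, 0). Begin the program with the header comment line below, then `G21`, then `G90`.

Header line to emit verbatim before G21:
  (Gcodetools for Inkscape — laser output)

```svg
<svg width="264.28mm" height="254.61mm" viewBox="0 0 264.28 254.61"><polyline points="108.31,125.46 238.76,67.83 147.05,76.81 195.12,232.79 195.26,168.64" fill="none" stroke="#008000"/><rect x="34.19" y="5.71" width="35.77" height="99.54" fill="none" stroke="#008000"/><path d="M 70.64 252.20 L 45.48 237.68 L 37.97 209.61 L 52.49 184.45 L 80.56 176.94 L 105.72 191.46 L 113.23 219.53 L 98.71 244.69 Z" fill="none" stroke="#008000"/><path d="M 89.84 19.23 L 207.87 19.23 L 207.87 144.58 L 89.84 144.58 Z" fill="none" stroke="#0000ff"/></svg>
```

Since the viewBox matches the mm dimensions, user units are millimetres directly. The only transform is the Y-flip y_m = 254.61 − y_svg.

Shape 1 is a open polyline drawn with `<polyline>`. Its stroke #008000 means cut at S838, F435. After flipping Y the toolpath is (108.31,129.15) → (238.76,186.78) → (147.05,177.80) → (195.12,21.82) → (195.26,85.97).

Shape 2 is a rectangle drawn with `<rect>`. Its stroke #008000 means cut at S838, F435. After flipping Y the toolpath is (34.19,248.90) → (69.96,248.90) → (69.96,149.36) → (34.19,149.36) → (34.19,248.90), returning to the start.

Shape 3 is a regular polygon drawn with `<path>`. Its stroke #008000 means cut at S838, F435. After flipping Y the toolpath is (70.64,2.41) → (45.48,16.93) → (37.97,45.00) → (52.49,70.16) → (80.56,77.67) → (105.72,63.15) → (113.23,35.08) → (98.71,9.92) → (70.64,2.41), returning to the start.

Shape 4 is a rectangle drawn with `<path>`. Its stroke #0000ff means score at S490, F2175. After flipping Y the toolpath is (89.84,235.38) → (207.87,235.38) → (207.87,110.03) → (89.84,110.03) → (89.84,235.38), returning to the start.

(Gcodetools for Inkscape — laser output)
G21
G90
G0 X108.31 Y129.15
M4 S838
G1 X238.76 Y186.78 F435
G1 X147.05 Y177.80
G1 X195.12 Y21.82
G1 X195.26 Y85.97
M5
G0 X34.19 Y248.90
M4 S838
G1 X69.96 Y248.90 F435
G1 X69.96 Y149.36
G1 X34.19 Y149.36
G1 X34.19 Y248.90
M5
G0 X70.64 Y2.41
M4 S838
G1 X45.48 Y16.93 F435
G1 X37.97 Y45.00
G1 X52.49 Y70.16
G1 X80.56 Y77.67
G1 X105.72 Y63.15
G1 X113.23 Y35.08
G1 X98.71 Y9.92
G1 X70.64 Y2.41
M5
G0 X89.84 Y235.38
M4 S490
G1 X207.87 Y235.38 F2175
G1 X207.87 Y110.03
G1 X89.84 Y110.03
G1 X89.84 Y235.38
M5
G0 X0.00 Y0.00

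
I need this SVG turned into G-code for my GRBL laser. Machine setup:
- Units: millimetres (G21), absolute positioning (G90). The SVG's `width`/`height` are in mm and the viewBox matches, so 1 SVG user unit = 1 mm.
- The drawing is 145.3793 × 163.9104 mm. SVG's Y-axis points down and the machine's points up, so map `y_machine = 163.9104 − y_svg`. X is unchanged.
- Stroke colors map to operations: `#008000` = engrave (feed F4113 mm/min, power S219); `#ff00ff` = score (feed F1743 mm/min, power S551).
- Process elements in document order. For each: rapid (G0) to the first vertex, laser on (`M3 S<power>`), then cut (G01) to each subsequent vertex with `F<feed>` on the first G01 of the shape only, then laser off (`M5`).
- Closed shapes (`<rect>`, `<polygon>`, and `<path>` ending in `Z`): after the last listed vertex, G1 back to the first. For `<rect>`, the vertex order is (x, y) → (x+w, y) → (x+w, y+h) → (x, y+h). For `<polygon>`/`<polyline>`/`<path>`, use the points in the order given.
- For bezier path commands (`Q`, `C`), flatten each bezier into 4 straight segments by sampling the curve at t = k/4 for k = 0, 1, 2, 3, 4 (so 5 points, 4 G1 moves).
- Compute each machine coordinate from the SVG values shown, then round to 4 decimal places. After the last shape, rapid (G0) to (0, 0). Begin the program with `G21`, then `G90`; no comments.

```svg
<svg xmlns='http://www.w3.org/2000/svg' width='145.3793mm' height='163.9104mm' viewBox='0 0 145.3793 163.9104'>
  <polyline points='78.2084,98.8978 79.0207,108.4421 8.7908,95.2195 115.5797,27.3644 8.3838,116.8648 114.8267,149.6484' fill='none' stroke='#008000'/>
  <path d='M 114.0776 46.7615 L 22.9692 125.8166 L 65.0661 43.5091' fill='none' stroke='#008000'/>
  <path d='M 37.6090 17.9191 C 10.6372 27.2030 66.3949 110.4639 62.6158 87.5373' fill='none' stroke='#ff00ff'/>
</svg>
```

viewBox `0 0 145.3793 163.9104` with mm width/height → 1 unit = 1 mm. Flip: y_m = 163.9104 − y_svg.

**Shape 1** — `<polyline>` open polyline, stroke `#008000` → engrave (S219, F4113). Machine vertices: (78.2084,65.0126) → (79.0207,55.4683) → (8.7908,68.6909) → (115.5797,136.5460) → (8.3838,47.0456) → (114.8267,14.2620). Open path.

**Shape 2** — `<path>` open polyline, stroke `#008000` → engrave (S219, F4113). Machine vertices: (114.0776,117.1489) → (22.9692,38.0938) → (65.0661,120.4013). Open path.

**Shape 3** — `<path>` cubic bezier, stroke `#ff00ff` → score (S551, F1743). Control points (SVG): P0=(37.6090,17.9191), P1=(10.6372,27.2030), P2=(66.3949,110.4639), P3=(62.6158,87.5373); sampled at t=k/4. Machine vertices: (37.6090,145.9913) → (30.6690,127.9728) → (41.4151,99.1033) → (56.5099,76.2732) → (62.6158,76.3731). Open path.

G21
G90
G0 X78.2084 Y65.0126
M3 S219
G01 X79.0207 Y55.4683 F4113
G01 X8.7908 Y68.6909
G01 X115.5797 Y136.5460
G01 X8.3838 Y47.0456
G01 X114.8267 Y14.2620
M5
G0 X114.0776 Y117.1489
M3 S219
G01 X22.9692 Y38.0938 F4113
G01 X65.0661 Y120.4013
M5
G0 X37.6090 Y145.9913
M3 S551
G01 X30.6690 Y127.9728 F1743
G01 X41.4151 Y99.1033
G01 X56.5099 Y76.2732
G01 X62.6158 Y76.3731
M5
G0 X0.0000 Y0.0000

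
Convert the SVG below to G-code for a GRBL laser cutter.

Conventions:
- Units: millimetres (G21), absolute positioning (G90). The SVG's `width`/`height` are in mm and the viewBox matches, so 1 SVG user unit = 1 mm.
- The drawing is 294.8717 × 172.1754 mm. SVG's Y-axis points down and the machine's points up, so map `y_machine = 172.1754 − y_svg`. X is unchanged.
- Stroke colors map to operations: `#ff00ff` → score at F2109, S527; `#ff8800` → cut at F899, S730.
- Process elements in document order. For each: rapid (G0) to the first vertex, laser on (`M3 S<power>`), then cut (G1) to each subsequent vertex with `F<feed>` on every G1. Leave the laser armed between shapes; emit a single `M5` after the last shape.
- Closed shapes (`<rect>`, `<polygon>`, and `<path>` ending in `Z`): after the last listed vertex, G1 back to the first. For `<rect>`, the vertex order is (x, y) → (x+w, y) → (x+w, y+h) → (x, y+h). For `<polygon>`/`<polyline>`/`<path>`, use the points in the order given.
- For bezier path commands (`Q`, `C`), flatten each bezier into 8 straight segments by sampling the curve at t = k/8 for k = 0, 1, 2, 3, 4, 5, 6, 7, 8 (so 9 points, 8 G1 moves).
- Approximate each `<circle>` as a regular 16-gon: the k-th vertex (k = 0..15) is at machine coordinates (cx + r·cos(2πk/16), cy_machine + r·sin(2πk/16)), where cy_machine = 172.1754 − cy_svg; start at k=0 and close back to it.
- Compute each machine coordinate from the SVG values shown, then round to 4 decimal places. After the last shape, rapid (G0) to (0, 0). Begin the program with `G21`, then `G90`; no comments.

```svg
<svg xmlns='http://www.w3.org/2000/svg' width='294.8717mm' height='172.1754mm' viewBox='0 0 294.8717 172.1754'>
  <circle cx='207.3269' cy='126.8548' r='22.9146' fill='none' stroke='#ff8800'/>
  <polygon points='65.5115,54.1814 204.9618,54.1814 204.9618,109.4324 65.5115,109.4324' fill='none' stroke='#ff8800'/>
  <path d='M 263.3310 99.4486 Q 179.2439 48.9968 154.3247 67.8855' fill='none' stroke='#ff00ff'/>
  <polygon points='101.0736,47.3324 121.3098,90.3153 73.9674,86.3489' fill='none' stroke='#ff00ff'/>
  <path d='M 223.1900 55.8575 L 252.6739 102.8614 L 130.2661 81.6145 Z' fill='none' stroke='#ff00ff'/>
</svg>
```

Since the viewBox matches the mm dimensions, user units are millimetres directly. The only transform is the Y-flip y_m = 172.1754 − y_svg.

Shape 1 is a circle drawn with `<circle>`. Its stroke #ff8800 means cut at S730, F899. After flipping Y the toolpath is (230.2415,45.3206) → (228.4972,54.0896) → (223.5300,61.5237) → (216.0959,66.4909) → (207.3269,68.2352) → (198.5579,66.4909) → (191.1238,61.5237) → (186.1566,54.0896) → (184.4123,45.3206) → (186.1566,36.5516) → (191.1238,29.1175) → (198.5579,24.1503) → (207.3269,22.4060) → (216.0959,24.1503) → (223.5300,29.1175) → (228.4972,36.5516) → (230.2415,45.3206), returning to the start.

Shape 2 is a rectangle drawn with `<polygon>`. Its stroke #ff8800 means cut at S730, F899. After flipping Y the toolpath is (65.5115,117.9940) → (204.9618,117.9940) → (204.9618,62.7430) → (65.5115,62.7430) → (65.5115,117.9940), returning to the start.

Shape 3 is a quadratic bezier drawn with `<path>`. Its stroke #ff00ff means score at S527, F2109. After flipping Y the toolpath is (263.3310,72.7268) → (243.2337,84.2563) → (224.9854,93.6189) → (208.5862,100.8146) → (194.0359,105.8435) → (181.3346,108.7054) → (170.4823,109.4005) → (161.4790,107.9286) → (154.3247,104.2899).

Shape 4 is a regular polygon drawn with `<polygon>`. Its stroke #ff00ff means score at S527, F2109. After flipping Y the toolpath is (101.0736,124.8430) → (121.3098,81.8601) → (73.9674,85.8265) → (101.0736,124.8430), returning to the start.

Shape 5 is a closed polygon drawn with `<path>`. Its stroke #ff00ff means score at S527, F2109. After flipping Y the toolpath is (223.1900,116.3179) → (252.6739,69.3140) → (130.2661,90.5609) → (223.1900,116.3179), returning to the start.

G21
G90
G0 X230.2415 Y45.3206
M3 S730
G1 X228.4972 Y54.0896 F899
G1 X223.5300 Y61.5237 F899
G1 X216.0959 Y66.4909 F899
G1 X207.3269 Y68.2352 F899
G1 X198.5579 Y66.4909 F899
G1 X191.1238 Y61.5237 F899
G1 X186.1566 Y54.0896 F899
G1 X184.4123 Y45.3206 F899
G1 X186.1566 Y36.5516 F899
G1 X191.1238 Y29.1175 F899
G1 X198.5579 Y24.1503 F899
G1 X207.3269 Y22.4060 F899
G1 X216.0959 Y24.1503 F899
G1 X223.5300 Y29.1175 F899
G1 X228.4972 Y36.5516 F899
G1 X230.2415 Y45.3206 F899
G0 X65.5115 Y117.9940
M3 S730
G1 X204.9618 Y117.9940 F899
G1 X204.9618 Y62.7430 F899
G1 X65.5115 Y62.7430 F899
G1 X65.5115 Y117.9940 F899
G0 X263.3310 Y72.7268
M3 S527
G1 X243.2337 Y84.2563 F2109
G1 X224.9854 Y93.6189 F2109
G1 X208.5862 Y100.8146 F2109
G1 X194.0359 Y105.8435 F2109
G1 X181.3346 Y108.7054 F2109
G1 X170.4823 Y109.4005 F2109
G1 X161.4790 Y107.9286 F2109
G1 X154.3247 Y104.2899 F2109
G0 X101.0736 Y124.8430
M3 S527
G1 X121.3098 Y81.8601 F2109
G1 X73.9674 Y85.8265 F2109
G1 X101.0736 Y124.8430 F2109
G0 X223.1900 Y116.3179
M3 S527
G1 X252.6739 Y69.3140 F2109
G1 X130.2661 Y90.5609 F2109
G1 X223.1900 Y116.3179 F2109
M5
G0 X0.0000 Y0.0000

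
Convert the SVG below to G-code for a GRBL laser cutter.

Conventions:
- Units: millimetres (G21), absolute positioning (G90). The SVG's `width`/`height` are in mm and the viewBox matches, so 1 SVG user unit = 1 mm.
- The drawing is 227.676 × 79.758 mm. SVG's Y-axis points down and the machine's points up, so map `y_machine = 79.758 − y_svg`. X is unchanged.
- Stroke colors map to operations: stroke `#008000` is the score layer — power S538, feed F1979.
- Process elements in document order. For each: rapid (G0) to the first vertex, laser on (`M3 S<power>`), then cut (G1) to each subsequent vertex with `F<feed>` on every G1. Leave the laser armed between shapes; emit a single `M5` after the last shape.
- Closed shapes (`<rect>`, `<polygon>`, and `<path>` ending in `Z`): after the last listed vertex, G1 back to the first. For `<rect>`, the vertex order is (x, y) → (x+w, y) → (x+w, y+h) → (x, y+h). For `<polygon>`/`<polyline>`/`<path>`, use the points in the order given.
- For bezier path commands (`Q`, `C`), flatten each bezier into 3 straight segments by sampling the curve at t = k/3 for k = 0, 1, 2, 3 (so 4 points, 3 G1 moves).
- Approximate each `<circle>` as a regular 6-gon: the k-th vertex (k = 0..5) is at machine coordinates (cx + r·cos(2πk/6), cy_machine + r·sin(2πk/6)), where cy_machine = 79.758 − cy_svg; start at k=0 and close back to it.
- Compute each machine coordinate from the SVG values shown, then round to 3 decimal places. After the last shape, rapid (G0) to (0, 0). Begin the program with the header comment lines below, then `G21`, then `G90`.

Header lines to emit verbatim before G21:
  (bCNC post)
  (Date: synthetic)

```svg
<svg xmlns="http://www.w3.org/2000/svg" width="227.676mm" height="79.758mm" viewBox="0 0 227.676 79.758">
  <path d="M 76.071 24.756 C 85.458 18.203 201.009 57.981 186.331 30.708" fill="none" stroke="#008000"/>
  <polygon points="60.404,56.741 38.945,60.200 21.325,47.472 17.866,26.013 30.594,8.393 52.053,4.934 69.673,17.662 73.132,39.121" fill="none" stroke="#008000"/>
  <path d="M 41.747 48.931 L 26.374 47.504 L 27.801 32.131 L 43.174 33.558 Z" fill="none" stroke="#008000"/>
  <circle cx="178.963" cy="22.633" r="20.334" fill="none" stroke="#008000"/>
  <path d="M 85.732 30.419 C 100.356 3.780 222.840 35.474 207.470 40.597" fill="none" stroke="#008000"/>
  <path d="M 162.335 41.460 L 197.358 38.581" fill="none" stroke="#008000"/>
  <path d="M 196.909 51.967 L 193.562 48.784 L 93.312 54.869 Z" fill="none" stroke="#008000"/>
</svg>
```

(bCNC post)
(Date: synthetic)
G21
G90
G0 X76.071 Y55.002
M3 S538
G1 X112.091 Y50.311 F1979
G1 X166.355 Y39.928 F1979
G1 X186.331 Y49.050 F1979
G0 X60.404 Y23.017
M3 S538
G1 X38.945 Y19.558 F1979
G1 X21.325 Y32.286 F1979
G1 X17.866 Y53.745 F1979
G1 X30.594 Y71.365 F1979
G1 X52.053 Y74.824 F1979
G1 X69.673 Y62.096 F1979
G1 X73.132 Y40.637 F1979
G1 X60.404 Y23.017 F1979
G0 X41.747 Y30.827
M3 S538
G1 X26.374 Y32.254 F1979
G1 X27.801 Y47.627 F1979
G1 X43.174 Y46.200 F1979
G1 X41.747 Y30.827 F1979
G0 X199.297 Y57.125
M3 S538
G1 X189.130 Y74.735 F1979
G1 X168.796 Y74.735 F1979
G1 X158.629 Y57.125 F1979
G1 X168.796 Y39.515 F1979
G1 X189.130 Y39.515 F1979
G1 X199.297 Y57.125 F1979
G0 X85.732 Y49.339
M3 S538
G1 X127.209 Y59.678 F1979
G1 X185.989 Y49.996 F1979
G1 X207.470 Y39.161 F1979
G0 X162.335 Y38.298
M3 S538
G1 X197.358 Y41.177 F1979
G0 X196.909 Y27.791
M3 S538
G1 X193.562 Y30.974 F1979
G1 X93.312 Y24.889 F1979
G1 X196.909 Y27.791 F1979
M5
G0 X0.000 Y0.000

Since the viewBox matches the mm dimensions, user units are millimetres directly. The only transform is the Y-flip y_m = 79.758 − y_svg.

Shape 1 is a cubic bezier drawn with `<path>`. Its stroke #008000 means score at S538, F1979. After flipping Y the toolpath is (76.071,55.002) → (112.091,50.311) → (166.355,39.928) → (186.331,49.050).

Shape 2 is a regular polygon drawn with `<polygon>`. Its stroke #008000 means score at S538, F1979. After flipping Y the toolpath is (60.404,23.017) → (38.945,19.558) → (21.325,32.286) → (17.866,53.745) → (30.594,71.365) → (52.053,74.824) → (69.673,62.096) → (73.132,40.637) → (60.404,23.017), returning to the start.

Shape 3 is a regular polygon drawn with `<path>`. Its stroke #008000 means score at S538, F1979. After flipping Y the toolpath is (41.747,30.827) → (26.374,32.254) → (27.801,47.627) → (43.174,46.200) → (41.747,30.827), returning to the start.

Shape 4 is a circle drawn with `<circle>`. Its stroke #008000 means score at S538, F1979. After flipping Y the toolpath is (199.297,57.125) → (189.130,74.735) → (168.796,74.735) → (158.629,57.125) → (168.796,39.515) → (189.130,39.515) → (199.297,57.125), returning to the start.

Shape 5 is a cubic bezier drawn with `<path>`. Its stroke #008000 means score at S538, F1979. After flipping Y the toolpath is (85.732,49.339) → (127.209,59.678) → (185.989,49.996) → (207.470,39.161).

Shape 6 is a line segment drawn with `<path>`. Its stroke #008000 means score at S538, F1979. After flipping Y the toolpath is (162.335,38.298) → (197.358,41.177).

Shape 7 is a closed polygon drawn with `<path>`. Its stroke #008000 means score at S538, F1979. After flipping Y the toolpath is (196.909,27.791) → (193.562,30.974) → (93.312,24.889) → (196.909,27.791), returning to the start.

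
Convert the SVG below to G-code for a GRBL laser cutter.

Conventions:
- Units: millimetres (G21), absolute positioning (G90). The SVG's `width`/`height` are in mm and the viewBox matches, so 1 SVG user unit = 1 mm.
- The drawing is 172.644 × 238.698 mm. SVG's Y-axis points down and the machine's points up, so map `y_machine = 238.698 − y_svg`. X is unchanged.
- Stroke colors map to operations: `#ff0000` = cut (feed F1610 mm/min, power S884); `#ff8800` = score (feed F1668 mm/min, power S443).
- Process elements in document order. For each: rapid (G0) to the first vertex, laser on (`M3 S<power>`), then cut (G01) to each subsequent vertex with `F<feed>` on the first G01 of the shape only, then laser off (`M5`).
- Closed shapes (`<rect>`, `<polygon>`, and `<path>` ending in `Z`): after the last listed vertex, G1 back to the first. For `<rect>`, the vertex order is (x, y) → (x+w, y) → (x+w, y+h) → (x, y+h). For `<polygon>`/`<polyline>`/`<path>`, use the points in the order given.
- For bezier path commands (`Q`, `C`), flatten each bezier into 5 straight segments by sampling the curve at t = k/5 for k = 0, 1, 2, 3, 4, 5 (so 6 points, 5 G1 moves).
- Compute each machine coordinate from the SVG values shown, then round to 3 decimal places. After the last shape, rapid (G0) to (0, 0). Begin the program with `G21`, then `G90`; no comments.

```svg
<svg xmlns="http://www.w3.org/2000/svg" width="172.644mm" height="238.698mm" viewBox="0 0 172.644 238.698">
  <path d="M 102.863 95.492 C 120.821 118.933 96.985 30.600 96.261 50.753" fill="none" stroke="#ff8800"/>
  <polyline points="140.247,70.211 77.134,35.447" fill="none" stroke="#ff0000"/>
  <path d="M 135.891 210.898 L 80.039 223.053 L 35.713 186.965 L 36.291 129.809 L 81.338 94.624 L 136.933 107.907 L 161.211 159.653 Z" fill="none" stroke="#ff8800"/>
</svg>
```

G21
G90
G0 X102.863 Y143.206
M3 S443
G01 X109.142 Y140.792 F1668
G01 X108.505 Y154.632
G01 X104.070 Y174.152
G01 X98.950 Y188.781
G01 X96.261 Y187.945
M5
G0 X140.247 Y168.487
M3 S884
G01 X77.134 Y203.251 F1610
M5
G0 X135.891 Y27.800
M3 S443
G01 X80.039 Y15.645 F1668
G01 X35.713 Y51.733
G01 X36.291 Y108.889
G01 X81.338 Y144.074
G01 X136.933 Y130.791
G01 X161.211 Y79.045
G01 X135.891 Y27.800
M5
G0 X0.000 Y0.000

1 u = 1 mm; y_m = 238.698 − y.

[1] `<path>` cubic bezier, #ff8800→score S443 F1668: (102.863,143.206) → (109.142,140.792) → (108.505,154.632) → (104.070,174.152) → (98.950,188.781) → (96.261,187.945)

[2] `<polyline>` line segment, #ff0000→cut S884 F1610: (140.247,168.487) → (77.134,203.251)

[3] `<path>` regular polygon, #ff8800→score S443 F1668: (135.891,27.800) → (80.039,15.645) → (35.713,51.733) → (36.291,108.889) → (81.338,144.074) → (136.933,130.791) → (161.211,79.045) → (135.891,27.800) (closed)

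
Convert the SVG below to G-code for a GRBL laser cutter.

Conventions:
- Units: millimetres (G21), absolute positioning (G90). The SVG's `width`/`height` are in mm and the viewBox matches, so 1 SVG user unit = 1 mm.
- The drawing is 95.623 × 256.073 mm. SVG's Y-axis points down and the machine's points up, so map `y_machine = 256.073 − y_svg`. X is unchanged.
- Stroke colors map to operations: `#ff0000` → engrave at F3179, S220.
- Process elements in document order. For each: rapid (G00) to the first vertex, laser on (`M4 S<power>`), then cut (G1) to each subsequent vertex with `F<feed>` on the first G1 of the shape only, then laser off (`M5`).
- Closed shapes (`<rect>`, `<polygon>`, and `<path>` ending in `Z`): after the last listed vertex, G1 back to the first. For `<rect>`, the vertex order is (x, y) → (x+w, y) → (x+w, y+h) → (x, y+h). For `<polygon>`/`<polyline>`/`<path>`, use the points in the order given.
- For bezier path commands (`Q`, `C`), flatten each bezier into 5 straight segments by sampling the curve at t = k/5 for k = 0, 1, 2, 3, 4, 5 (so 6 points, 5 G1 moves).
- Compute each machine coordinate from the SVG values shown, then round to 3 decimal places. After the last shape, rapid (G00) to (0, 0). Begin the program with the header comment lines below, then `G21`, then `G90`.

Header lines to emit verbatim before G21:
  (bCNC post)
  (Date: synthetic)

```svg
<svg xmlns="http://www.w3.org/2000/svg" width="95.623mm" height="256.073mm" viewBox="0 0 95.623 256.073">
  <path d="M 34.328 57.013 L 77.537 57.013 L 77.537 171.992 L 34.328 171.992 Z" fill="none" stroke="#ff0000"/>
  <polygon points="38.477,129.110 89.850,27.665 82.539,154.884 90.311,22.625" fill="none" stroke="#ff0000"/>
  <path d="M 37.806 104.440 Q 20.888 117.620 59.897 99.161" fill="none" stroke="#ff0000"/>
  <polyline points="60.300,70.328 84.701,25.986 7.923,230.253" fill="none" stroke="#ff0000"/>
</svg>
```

(bCNC post)
(Date: synthetic)
G21
G90
G00 X34.328 Y199.060
M4 S220
G1 X77.537 Y199.060 F3179
G1 X77.537 Y84.081
G1 X34.328 Y84.081
G1 X34.328 Y199.060
M5
G00 X38.477 Y126.963
M4 S220
G1 X89.850 Y228.408 F3179
G1 X82.539 Y101.189
G1 X90.311 Y233.448
G1 X38.477 Y126.963
M5
G00 X37.806 Y151.633
M4 S220
G1 X33.276 Y147.627 F3179
G1 X33.220 Y146.151
G1 X37.638 Y147.207
G1 X46.530 Y150.794
G1 X59.897 Y156.912
M5
G00 X60.300 Y185.745
M4 S220
G1 X84.701 Y230.087 F3179
G1 X7.923 Y25.820
M5
G00 X0.000 Y0.000

1 u = 1 mm; y_m = 256.073 − y.

[1] `<path>` rectangle, #ff0000→engrave S220 F3179: (34.328,199.060) → (77.537,199.060) → (77.537,84.081) → (34.328,84.081) → (34.328,199.060) (closed)

[2] `<polygon>` closed polygon, #ff0000→engrave S220 F3179: (38.477,126.963) → (89.850,228.408) → (82.539,101.189) → (90.311,233.448) → (38.477,126.963) (closed)

[3] `<path>` quadratic bezier, #ff0000→engrave S220 F3179: (37.806,151.633) → (33.276,147.627) → (33.220,146.151) → (37.638,147.207) → (46.530,150.794) → (59.897,156.912)

[4] `<polyline>` open polyline, #ff0000→engrave S220 F3179: (60.300,185.745) → (84.701,230.087) → (7.923,25.820)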